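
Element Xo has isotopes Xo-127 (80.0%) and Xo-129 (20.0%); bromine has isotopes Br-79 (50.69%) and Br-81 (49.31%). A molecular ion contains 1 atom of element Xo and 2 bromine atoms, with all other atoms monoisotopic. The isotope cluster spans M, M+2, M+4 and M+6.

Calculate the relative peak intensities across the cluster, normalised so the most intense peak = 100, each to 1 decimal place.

45.5 : 100.0 : 65.3 : 10.8

Element Xo pattern (n=1): 0.8000 : 0.2000
Bromine pattern (n=2): 0.25694761 : 0.49990478 : 0.24314761
Convolve the two distributions (both contribute in 2-u steps):
  M: 0.8000×0.25694761 = 0.205558
  M+2: 0.8000×0.49990478 + 0.2000×0.25694761 = 0.451313
  M+4: 0.8000×0.24314761 + 0.2000×0.49990478 = 0.294499
  M+6: 0.2000×0.24314761 = 0.048630
Scale to base peak (0.451313) = 100: 45.5 : 100.0 : 65.3 : 10.8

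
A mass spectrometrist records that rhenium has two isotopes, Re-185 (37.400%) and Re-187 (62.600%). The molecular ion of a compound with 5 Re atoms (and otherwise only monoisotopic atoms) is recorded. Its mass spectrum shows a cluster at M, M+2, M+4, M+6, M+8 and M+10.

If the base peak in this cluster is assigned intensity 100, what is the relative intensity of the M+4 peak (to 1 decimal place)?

59.7

Term probabilities: M 0.0073, M+2 0.0612, M+4 0.2050, M+6 0.3431, M+8 0.2872, M+10 0.0961. Base peak = M+6.
P(M+6) = C(5,3) × 0.37400^2 × 0.62600^3 = 10 × 0.139876 × 0.24531438 = 0.343136 (base)
P(M+4) = C(5,2) × 0.37400^3 × 0.62600^2 = 10 × 0.05231362 × 0.391876 = 0.205005
Relative intensity = 0.205005 / 0.343136 × 100 = 59.7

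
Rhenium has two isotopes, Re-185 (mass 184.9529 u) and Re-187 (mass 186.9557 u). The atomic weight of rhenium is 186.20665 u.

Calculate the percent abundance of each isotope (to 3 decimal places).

With x = fraction of Re-185 (so Re-187 is 1 − x):
184.9529·x + 186.9557·(1 − x) = 186.20665
(184.9529 − 186.9557)·x = 186.20665 − 186.9557
x = -0.74905 / -2.0028 = 0.37400 → 37.400% Re-185, 62.600% Re-187.

Re-185: 37.400%, Re-187: 62.600%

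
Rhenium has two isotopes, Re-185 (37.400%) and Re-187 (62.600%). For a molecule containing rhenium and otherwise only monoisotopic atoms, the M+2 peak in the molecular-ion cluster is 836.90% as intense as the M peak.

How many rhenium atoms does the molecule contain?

5

With n Re atoms, P(M+2)/P(M) = C(n,1)·p^(n−1)q / p^n = n·q/p = n · 0.62600/0.37400.
n = 8.3690 × 0.37400/0.62600 = 5.00 ≈ 5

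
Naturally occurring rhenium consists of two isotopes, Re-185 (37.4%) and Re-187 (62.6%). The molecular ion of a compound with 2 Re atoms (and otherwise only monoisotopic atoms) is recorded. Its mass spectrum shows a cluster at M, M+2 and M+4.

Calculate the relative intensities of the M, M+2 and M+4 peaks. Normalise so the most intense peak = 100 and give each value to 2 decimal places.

29.87 : 100.00 : 83.69

Expanding (0.374 + 0.626)^2:
P(M) = 0.374^2 = 0.139876
P(M+2) = 2 × 0.374^1 × 0.626^1 = 0.468248
P(M+4) = 0.626^2 = 0.391876
The M+2 peak is largest (0.468248); scaling to 100 gives 29.87 : 100.00 : 83.69.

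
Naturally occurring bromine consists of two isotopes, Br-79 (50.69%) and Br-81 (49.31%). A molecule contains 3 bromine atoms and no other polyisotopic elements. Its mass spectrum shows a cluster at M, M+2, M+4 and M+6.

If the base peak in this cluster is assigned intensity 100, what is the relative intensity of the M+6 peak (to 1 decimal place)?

Term probabilities: M 0.1302, M+2 0.3801, M+4 0.3698, M+6 0.1199. Base peak = M+2.
P(M+2) = C(3,1) × 0.5069^2 × 0.4931^1 = 3 × 0.25694761 × 0.4931 = 0.380103 (base)
P(M+6) = C(3,3) × 0.5069^0 × 0.4931^3 = 1 × 1.0000 × 0.11989609 = 0.119896
Relative intensity = 0.119896 / 0.380103 × 100 = 31.5

31.5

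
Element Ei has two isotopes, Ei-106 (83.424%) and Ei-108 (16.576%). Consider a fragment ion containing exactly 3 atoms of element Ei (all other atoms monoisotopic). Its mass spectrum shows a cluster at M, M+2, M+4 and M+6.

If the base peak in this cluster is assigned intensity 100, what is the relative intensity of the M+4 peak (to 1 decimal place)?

11.8

Term probabilities: M 0.5806, M+2 0.3461, M+4 0.0688, M+6 0.0046. Base peak = M.
P(M) = C(3,0) × 0.83424^3 × 0.16576^0 = 1 × 0.58059465 × 1.0000 = 0.580595 (base)
P(M+4) = C(3,2) × 0.83424^1 × 0.16576^2 = 3 × 0.83424 × 0.02747638 = 0.068766
Relative intensity = 0.068766 / 0.580595 × 100 = 11.8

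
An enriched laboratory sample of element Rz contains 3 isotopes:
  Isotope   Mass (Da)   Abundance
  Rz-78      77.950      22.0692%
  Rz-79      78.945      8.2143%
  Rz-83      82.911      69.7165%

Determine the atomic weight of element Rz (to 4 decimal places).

81.4904 Da

Weight each isotope mass by its fractional abundance: 0.220692 × 77.950 + 0.082143 × 78.945 + 0.697165 × 82.911
= 17.20294 + 6.48478 + 57.80265 = 81.49037 Da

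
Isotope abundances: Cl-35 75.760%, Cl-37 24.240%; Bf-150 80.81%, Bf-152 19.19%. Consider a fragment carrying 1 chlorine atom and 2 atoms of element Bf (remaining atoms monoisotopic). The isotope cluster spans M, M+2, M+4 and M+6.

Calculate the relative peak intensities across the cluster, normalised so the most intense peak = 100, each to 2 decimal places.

100.00 : 79.49 : 20.84 : 1.80

Chlorine pattern (n=1): 0.7576 : 0.2424
Element Bf pattern (n=2): 0.65302561 : 0.31014878 : 0.03682561
Convolve the two distributions (both contribute in 2-u steps):
  M: 0.7576×0.65302561 = 0.494732
  M+2: 0.7576×0.31014878 + 0.2424×0.65302561 = 0.393262
  M+4: 0.7576×0.03682561 + 0.2424×0.31014878 = 0.103079
  M+6: 0.2424×0.03682561 = 0.008927
Scale to base peak (0.494732) = 100: 100.00 : 79.49 : 20.84 : 1.80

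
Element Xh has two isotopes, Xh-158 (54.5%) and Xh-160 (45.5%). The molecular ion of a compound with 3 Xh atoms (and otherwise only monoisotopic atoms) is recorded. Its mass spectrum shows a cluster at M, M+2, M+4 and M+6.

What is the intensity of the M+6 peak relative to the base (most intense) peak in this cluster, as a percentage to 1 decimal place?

23.2%

(0.545 + 0.455)^3 gives M 0.1619, M+2 0.4054, M+4 0.3385, M+6 0.0942; the largest is M+2.
P(M+2) = C(3,1) × 0.545^2 × 0.455^1 = 3 × 0.297025 × 0.4550 = 0.405439 (base)
P(M+6) = C(3,3) × 0.545^0 × 0.455^3 = 1 × 1.0000 × 0.09419637 = 0.094196
Relative intensity = 0.094196 / 0.405439 × 100 = 23.2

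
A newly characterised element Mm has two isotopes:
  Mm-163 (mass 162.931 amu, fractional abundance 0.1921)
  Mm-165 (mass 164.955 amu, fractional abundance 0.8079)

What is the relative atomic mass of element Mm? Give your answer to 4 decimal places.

164.5662 amu

Average mass = Σ (abundance × isotope mass) = 0.1921 × 162.931 + 0.8079 × 164.955
= 31.29905 + 133.26714 = 164.56619 amu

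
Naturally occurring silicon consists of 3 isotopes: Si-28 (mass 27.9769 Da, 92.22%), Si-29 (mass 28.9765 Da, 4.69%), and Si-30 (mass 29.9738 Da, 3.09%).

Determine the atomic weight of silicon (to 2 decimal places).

Weight each isotope mass by its fractional abundance: 0.9222 × 27.9769 + 0.0469 × 28.9765 + 0.0309 × 29.9738
= 25.80030 + 1.35900 + 0.92619 = 28.08549 Da

28.09 Da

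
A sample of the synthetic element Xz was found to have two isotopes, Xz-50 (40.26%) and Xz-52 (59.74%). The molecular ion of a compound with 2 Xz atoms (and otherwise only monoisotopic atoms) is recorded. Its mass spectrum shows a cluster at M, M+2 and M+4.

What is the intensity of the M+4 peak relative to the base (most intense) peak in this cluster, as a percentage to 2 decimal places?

74.19%

Binomial terms of (0.4026 + 0.5974)^2: M 0.1621, M+2 0.4810, M+4 0.3569 → M+2 is the base peak.
P(M+2) = C(2,1) × 0.4026^1 × 0.5974^1 = 2 × 0.4026 × 0.5974 = 0.481026 (base)
P(M+4) = C(2,2) × 0.4026^0 × 0.5974^2 = 1 × 1.0000 × 0.35688676 = 0.356887
Relative intensity = 0.356887 / 0.481026 × 100 = 74.19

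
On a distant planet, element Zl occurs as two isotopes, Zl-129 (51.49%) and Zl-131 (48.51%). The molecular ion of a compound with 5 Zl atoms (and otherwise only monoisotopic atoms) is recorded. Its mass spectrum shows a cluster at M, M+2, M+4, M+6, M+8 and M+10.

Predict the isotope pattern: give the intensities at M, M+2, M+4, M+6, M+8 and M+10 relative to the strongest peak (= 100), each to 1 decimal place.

11.3 : 53.1 : 100.0 : 94.2 : 44.4 : 8.4

Each Zl atom is independently Zl-129 (p = 0.5149) or Zl-131 (q = 0.4851); the cluster is the binomial expansion (p + q)^5.
P(M) = 0.5149^5 = 0.036192
P(M+2) = 5 × 0.5149^4 × 0.4851^1 = 0.170488
P(M+4) = 10 × 0.5149^3 × 0.4851^2 = 0.321241
P(M+6) = 10 × 0.5149^2 × 0.4851^3 = 0.302649
P(M+8) = 5 × 0.5149^1 × 0.4851^4 = 0.142567
P(M+10) = 0.4851^5 = 0.026863
The M+4 peak is largest (0.321241); scaling to 100 gives 11.3 : 53.1 : 100.0 : 94.2 : 44.4 : 8.4.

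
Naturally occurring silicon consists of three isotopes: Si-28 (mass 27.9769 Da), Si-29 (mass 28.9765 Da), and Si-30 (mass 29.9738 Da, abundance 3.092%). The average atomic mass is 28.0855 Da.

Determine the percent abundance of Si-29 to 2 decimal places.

Let x and y be the fractions of Si-28 and Si-29. Then x + y = 1 − 0.03092 = 0.96908 and 27.9769x + 28.9765y = 28.0855 − 0.03092×29.9738 = 27.158710104.
Substituting: 27.9769x + 28.9765(0.96908 − x) = 27.158710104
(27.9769 − 28.9765)x = -0.921836516  ⇒  x = 0.92221, y = 0.04687
Si-28: 92.22%, Si-29: 4.69%.

4.69%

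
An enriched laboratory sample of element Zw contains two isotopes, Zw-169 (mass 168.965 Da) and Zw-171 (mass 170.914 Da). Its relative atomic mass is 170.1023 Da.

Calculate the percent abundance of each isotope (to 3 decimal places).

Writing the weighted mean with unknown fraction x of Zw-169:
168.965·x + 170.914·(1 − x) = 170.1023
(168.965 − 170.914)·x = 170.1023 − 170.914
x = -0.8117 / -1.949 = 0.41647 → 41.647% Zw-169, 58.353% Zw-171.

Zw-169: 41.647%, Zw-171: 58.353%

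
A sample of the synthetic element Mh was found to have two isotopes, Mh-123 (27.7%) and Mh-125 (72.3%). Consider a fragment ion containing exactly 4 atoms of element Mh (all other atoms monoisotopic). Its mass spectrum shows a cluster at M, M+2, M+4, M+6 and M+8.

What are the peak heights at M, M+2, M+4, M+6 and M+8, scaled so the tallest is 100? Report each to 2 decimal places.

1.41 : 14.68 : 57.47 : 100.00 : 65.25

The 4 Mh atoms are independent, so intensities follow the terms of (0.277 + 0.723)^4.
P(M) = 0.277^4 = 0.005887
P(M+2) = 4 × 0.277^3 × 0.723^1 = 0.061466
P(M+4) = 6 × 0.277^2 × 0.723^2 = 0.240651
P(M+6) = 4 × 0.277^1 × 0.723^3 = 0.418750
P(M+8) = 0.723^4 = 0.273246
The M+6 peak is largest (0.418750); scaling to 100 gives 1.41 : 14.68 : 57.47 : 100.00 : 65.25.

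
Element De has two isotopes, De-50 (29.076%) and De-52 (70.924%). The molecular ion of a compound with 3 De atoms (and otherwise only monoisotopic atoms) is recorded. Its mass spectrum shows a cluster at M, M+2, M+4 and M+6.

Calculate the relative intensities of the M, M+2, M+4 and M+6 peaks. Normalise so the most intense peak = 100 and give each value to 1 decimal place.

Expanding (0.29076 + 0.70924)^3:
P(M) = 0.29076^3 = 0.024581
P(M+2) = 3 × 0.29076^2 × 0.70924^1 = 0.179880
P(M+4) = 3 × 0.29076^1 × 0.70924^2 = 0.438775
P(M+6) = 0.70924^3 = 0.356763
The M+4 peak is largest (0.438775); scaling to 100 gives 5.6 : 41.0 : 100.0 : 81.3.

5.6 : 41.0 : 100.0 : 81.3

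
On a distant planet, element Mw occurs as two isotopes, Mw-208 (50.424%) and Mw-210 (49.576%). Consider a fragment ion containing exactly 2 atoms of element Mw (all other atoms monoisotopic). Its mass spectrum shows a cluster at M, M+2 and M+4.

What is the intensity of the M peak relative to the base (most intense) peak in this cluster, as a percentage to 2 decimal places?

Binomial terms of (0.50424 + 0.49576)^2: M 0.2543, M+2 0.5000, M+4 0.2458 → M+2 is the base peak.
P(M+2) = C(2,1) × 0.50424^1 × 0.49576^1 = 2 × 0.50424 × 0.49576 = 0.499964 (base)
P(M) = C(2,0) × 0.50424^2 × 0.49576^0 = 1 × 0.25425798 × 1.0000 = 0.254258
Relative intensity = 0.254258 / 0.499964 × 100 = 50.86

50.86%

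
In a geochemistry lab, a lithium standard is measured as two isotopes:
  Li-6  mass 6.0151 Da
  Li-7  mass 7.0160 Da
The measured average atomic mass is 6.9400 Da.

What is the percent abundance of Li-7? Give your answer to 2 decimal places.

Let x be the fractional abundance of Li-6; then Li-7 has abundance 1 − x.
6.0151·x + 7.0160·(1 − x) = 6.9400
(6.0151 − 7.0160)·x = 6.9400 − 7.0160
x = -0.0760 / -1.0009 = 0.07593 → 7.59% Li-6, 92.41% Li-7.

92.41%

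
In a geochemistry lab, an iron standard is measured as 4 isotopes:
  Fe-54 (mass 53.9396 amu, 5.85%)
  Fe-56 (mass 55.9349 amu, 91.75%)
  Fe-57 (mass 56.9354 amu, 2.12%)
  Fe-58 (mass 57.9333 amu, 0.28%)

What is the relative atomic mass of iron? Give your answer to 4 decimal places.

55.8450 amu

The abundance-weighted mean is 0.0585 × 53.9396 + 0.9175 × 55.9349 + 0.0212 × 56.9354 + 0.0028 × 57.9333
= 3.15547 + 51.32027 + 1.20703 + 0.16221 = 55.84498 amu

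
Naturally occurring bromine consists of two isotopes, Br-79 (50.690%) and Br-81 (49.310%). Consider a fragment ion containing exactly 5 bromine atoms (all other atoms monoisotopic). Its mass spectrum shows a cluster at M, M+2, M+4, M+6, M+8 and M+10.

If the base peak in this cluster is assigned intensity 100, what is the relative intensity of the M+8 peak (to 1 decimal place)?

47.3

Binomial terms of (0.50690 + 0.49310)^5: M 0.0335, M+2 0.1628, M+4 0.3167, M+6 0.3081, M+8 0.1498, M+10 0.0292 → M+4 is the base peak.
P(M+4) = C(5,2) × 0.50690^3 × 0.49310^2 = 10 × 0.13024674 × 0.24314761 = 0.316692 (base)
P(M+8) = C(5,4) × 0.50690^1 × 0.49310^4 = 5 × 0.5069 × 0.05912076 = 0.149842
Relative intensity = 0.149842 / 0.316692 × 100 = 47.3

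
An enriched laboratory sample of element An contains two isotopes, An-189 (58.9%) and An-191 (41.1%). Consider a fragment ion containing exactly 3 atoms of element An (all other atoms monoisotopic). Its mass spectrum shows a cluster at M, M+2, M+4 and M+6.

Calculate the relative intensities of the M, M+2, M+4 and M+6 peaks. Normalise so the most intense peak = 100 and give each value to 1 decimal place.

47.8 : 100.0 : 69.8 : 16.2

The 3 An atoms are independent, so intensities follow the terms of (0.589 + 0.411)^3.
P(M) = 0.589^3 = 0.204336
P(M+2) = 3 × 0.589^2 × 0.411^1 = 0.427754
P(M+4) = 3 × 0.589^1 × 0.411^2 = 0.298483
P(M+6) = 0.411^3 = 0.069427
The M+2 peak is largest (0.427754); scaling to 100 gives 47.8 : 100.0 : 69.8 : 16.2.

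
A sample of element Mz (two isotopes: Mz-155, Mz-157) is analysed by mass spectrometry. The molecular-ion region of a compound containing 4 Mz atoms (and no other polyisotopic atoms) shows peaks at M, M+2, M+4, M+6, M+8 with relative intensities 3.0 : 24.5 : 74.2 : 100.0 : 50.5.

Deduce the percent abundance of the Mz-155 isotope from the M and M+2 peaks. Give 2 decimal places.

32.88%

Write p for the Mz-155 fraction. I(M+2)/I(M) = [C(4,1)·p^3·(1−p)] / p^4 = 4·(1−p)/p = 24.5/3.0 = 8.1667
(1−p)/p = 8.1667/4 = 2.0417  ⇒  p = 1/(1 + 2.0417) = 0.3288
Mz-155: 32.88%, Mz-157: 67.12%.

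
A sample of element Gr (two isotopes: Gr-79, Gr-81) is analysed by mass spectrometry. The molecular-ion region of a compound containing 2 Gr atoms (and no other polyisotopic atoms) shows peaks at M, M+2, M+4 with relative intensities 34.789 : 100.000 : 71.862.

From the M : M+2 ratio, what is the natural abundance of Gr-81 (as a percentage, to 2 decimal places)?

58.97%

Write p for the Gr-79 fraction. I(M+2)/I(M) = [C(2,1)·p^1·(1−p)] / p^2 = 2·(1−p)/p = 100.000/34.789 = 2.8745
(1−p)/p = 2.8745/2 = 1.4372  ⇒  p = 1/(1 + 1.4372) = 0.4103
Gr-79: 41.03%, Gr-81: 58.97%.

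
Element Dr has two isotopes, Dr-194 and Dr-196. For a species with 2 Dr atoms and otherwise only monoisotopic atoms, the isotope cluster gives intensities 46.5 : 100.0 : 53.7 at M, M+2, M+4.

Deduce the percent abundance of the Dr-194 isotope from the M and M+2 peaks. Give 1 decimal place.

Write p for the Dr-194 fraction. I(M+2)/I(M) = [C(2,1)·p^1·(1−p)] / p^2 = 2·(1−p)/p = 100.0/46.5 = 2.1505
(1−p)/p = 2.1505/2 = 1.0753  ⇒  p = 1/(1 + 1.0753) = 0.4819
Dr-194: 48.2%, Dr-196: 51.8%.

48.2%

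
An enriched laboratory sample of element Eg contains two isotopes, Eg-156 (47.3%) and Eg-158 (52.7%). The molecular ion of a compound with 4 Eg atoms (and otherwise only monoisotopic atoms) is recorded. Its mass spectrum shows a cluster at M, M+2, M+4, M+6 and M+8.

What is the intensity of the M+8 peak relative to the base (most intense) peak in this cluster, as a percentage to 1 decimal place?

Binomial terms of (0.473 + 0.527)^4: M 0.0501, M+2 0.2231, M+4 0.3728, M+6 0.2769, M+8 0.0771 → M+4 is the base peak.
P(M+4) = C(4,2) × 0.473^2 × 0.527^2 = 6 × 0.223729 × 0.277729 = 0.372816 (base)
P(M+8) = C(4,4) × 0.473^0 × 0.527^4 = 1 × 1.0000 × 0.0771334 = 0.077133
Relative intensity = 0.077133 / 0.372816 × 100 = 20.7

20.7%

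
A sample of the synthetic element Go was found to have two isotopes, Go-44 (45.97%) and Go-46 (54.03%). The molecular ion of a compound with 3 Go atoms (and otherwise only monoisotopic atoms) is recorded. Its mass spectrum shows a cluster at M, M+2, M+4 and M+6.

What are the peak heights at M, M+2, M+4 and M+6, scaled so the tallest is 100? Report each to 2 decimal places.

Each Go atom is independently Go-44 (p = 0.4597) or Go-46 (q = 0.5403); the cluster is the binomial expansion (p + q)^3.
P(M) = 0.4597^3 = 0.097146
P(M+2) = 3 × 0.4597^2 × 0.5403^1 = 0.342535
P(M+4) = 3 × 0.4597^1 × 0.5403^2 = 0.402593
P(M+6) = 0.5403^3 = 0.157727
The M+4 peak is largest (0.402593); scaling to 100 gives 24.13 : 85.08 : 100.00 : 39.18.

24.13 : 85.08 : 100.00 : 39.18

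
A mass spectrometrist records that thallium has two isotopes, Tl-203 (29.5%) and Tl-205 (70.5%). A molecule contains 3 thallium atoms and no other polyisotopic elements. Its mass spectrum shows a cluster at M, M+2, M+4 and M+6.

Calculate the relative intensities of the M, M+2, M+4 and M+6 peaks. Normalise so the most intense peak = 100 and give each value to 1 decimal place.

5.8 : 41.8 : 100.0 : 79.7

Expanding (0.295 + 0.705)^3:
P(M) = 0.295^3 = 0.025672
P(M+2) = 3 × 0.295^2 × 0.705^1 = 0.184058
P(M+4) = 3 × 0.295^1 × 0.705^2 = 0.439867
P(M+6) = 0.705^3 = 0.350403
The M+4 peak is largest (0.439867); scaling to 100 gives 5.8 : 41.8 : 100.0 : 79.7.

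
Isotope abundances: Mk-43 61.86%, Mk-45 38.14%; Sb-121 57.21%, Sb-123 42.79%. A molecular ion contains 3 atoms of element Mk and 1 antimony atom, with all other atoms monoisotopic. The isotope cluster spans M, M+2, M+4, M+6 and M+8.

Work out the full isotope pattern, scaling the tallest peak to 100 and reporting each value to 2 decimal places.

38.50 : 100.00 : 97.16 : 41.86 : 6.75

Element Mk pattern (n=3): 0.23671716 : 0.43784639 : 0.26995573 : 0.05548072
Antimony pattern (n=1): 0.5721 : 0.4279
Convolve the two distributions (both contribute in 2-u steps):
  M: 0.23671716×0.5721 = 0.135426
  M+2: 0.23671716×0.4279 + 0.43784639×0.5721 = 0.351783
  M+4: 0.43784639×0.4279 + 0.26995573×0.5721 = 0.341796
  M+6: 0.26995573×0.4279 + 0.05548072×0.5721 = 0.147255
  M+8: 0.05548072×0.4279 = 0.023740
Scale to base peak (0.351783) = 100: 38.50 : 100.00 : 97.16 : 41.86 : 6.75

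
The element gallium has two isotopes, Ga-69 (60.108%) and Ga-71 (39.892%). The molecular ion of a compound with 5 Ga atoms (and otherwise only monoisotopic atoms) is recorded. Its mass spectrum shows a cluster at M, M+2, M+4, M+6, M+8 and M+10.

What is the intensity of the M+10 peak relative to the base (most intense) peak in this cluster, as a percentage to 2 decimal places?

2.92%

Term probabilities: M 0.0785, M+2 0.2604, M+4 0.3456, M+6 0.2294, M+8 0.0761, M+10 0.0101. Base peak = M+4.
P(M+4) = C(5,2) × 0.60108^3 × 0.39892^2 = 10 × 0.2171685 × 0.15913717 = 0.345596 (base)
P(M+10) = C(5,5) × 0.60108^0 × 0.39892^5 = 1 × 1.0000 × 0.0101025 = 0.010103
Relative intensity = 0.010103 / 0.345596 × 100 = 2.92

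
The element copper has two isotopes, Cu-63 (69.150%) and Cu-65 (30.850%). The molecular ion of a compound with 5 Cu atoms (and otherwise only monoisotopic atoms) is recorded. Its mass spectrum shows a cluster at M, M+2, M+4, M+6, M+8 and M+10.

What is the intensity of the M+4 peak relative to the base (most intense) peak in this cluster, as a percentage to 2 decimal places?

89.23%

(0.69150 + 0.30850)^5 gives M 0.1581, M+2 0.3527, M+4 0.3147, M+6 0.1404, M+8 0.0313, M+10 0.0028; the largest is M+2.
P(M+2) = C(5,1) × 0.69150^4 × 0.30850^1 = 5 × 0.2286487 × 0.3085 = 0.352691 (base)
P(M+4) = C(5,2) × 0.69150^3 × 0.30850^2 = 10 × 0.33065611 × 0.09517225 = 0.314693
Relative intensity = 0.314693 / 0.352691 × 100 = 89.23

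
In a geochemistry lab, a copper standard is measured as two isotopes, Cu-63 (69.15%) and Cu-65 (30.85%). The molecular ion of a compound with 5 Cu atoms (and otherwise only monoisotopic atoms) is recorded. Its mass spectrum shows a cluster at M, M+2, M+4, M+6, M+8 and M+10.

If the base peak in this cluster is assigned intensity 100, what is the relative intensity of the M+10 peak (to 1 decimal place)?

0.8

(0.6915 + 0.3085)^5 gives M 0.1581, M+2 0.3527, M+4 0.3147, M+6 0.1404, M+8 0.0313, M+10 0.0028; the largest is M+2.
P(M+2) = C(5,1) × 0.6915^4 × 0.3085^1 = 5 × 0.2286487 × 0.3085 = 0.352691 (base)
P(M+10) = C(5,5) × 0.6915^0 × 0.3085^5 = 1 × 1.0000 × 0.00279432 = 0.002794
Relative intensity = 0.002794 / 0.352691 × 100 = 0.8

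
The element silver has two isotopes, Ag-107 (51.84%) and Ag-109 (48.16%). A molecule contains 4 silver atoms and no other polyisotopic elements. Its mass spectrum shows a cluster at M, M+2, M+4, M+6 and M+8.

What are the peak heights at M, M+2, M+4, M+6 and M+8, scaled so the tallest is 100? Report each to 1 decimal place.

Expanding (0.5184 + 0.4816)^4:
P(M) = 0.5184^4 = 0.072220
P(M+2) = 4 × 0.5184^3 × 0.4816^1 = 0.268375
P(M+4) = 6 × 0.5184^2 × 0.4816^2 = 0.373985
P(M+6) = 4 × 0.5184^1 × 0.4816^3 = 0.231624
P(M+8) = 0.4816^4 = 0.053795
The M+4 peak is largest (0.373985); scaling to 100 gives 19.3 : 71.8 : 100.0 : 61.9 : 14.4.

19.3 : 71.8 : 100.0 : 61.9 : 14.4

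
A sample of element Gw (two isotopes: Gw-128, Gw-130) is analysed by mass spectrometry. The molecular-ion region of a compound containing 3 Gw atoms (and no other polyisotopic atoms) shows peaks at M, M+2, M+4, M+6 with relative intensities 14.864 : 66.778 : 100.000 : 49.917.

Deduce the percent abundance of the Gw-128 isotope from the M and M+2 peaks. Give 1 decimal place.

Let p = fractional abundance of Gw-128. I(M+2)/I(M) = [C(3,1)·p^2·(1−p)] / p^3 = 3·(1−p)/p = 66.778/14.864 = 4.4926
(1−p)/p = 4.4926/3 = 1.4975  ⇒  p = 1/(1 + 1.4975) = 0.4004
Gw-128: 40.0%, Gw-130: 60.0%.

40.0%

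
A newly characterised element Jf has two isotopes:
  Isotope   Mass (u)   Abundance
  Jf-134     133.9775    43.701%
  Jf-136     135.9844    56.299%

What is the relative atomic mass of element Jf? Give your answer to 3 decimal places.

135.107 u

Weight each isotope mass by its fractional abundance: 0.43701 × 133.9775 + 0.56299 × 135.9844
= 58.54951 + 76.55786 = 135.10737 u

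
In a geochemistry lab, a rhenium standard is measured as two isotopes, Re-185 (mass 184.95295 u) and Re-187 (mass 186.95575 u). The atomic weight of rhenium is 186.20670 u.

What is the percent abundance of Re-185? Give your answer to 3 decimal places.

37.400%

With x = fraction of Re-185 (so Re-187 is 1 − x):
184.95295·x + 186.95575·(1 − x) = 186.20670
(184.95295 − 186.95575)·x = 186.20670 − 186.95575
x = -0.74905 / -2.00280 = 0.37400 → 37.400% Re-185, 62.600% Re-187.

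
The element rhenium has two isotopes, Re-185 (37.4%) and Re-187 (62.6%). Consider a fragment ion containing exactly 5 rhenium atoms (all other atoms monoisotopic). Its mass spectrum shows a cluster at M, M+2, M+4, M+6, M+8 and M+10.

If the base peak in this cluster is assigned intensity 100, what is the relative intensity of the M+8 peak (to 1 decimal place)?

Binomial terms of (0.374 + 0.626)^5: M 0.0073, M+2 0.0612, M+4 0.2050, M+6 0.3431, M+8 0.2872, M+10 0.0961 → M+6 is the base peak.
P(M+6) = C(5,3) × 0.374^2 × 0.626^3 = 10 × 0.139876 × 0.24531438 = 0.343136 (base)
P(M+8) = C(5,4) × 0.374^1 × 0.626^4 = 5 × 0.3740 × 0.1535668 = 0.287170
Relative intensity = 0.287170 / 0.343136 × 100 = 83.7

83.7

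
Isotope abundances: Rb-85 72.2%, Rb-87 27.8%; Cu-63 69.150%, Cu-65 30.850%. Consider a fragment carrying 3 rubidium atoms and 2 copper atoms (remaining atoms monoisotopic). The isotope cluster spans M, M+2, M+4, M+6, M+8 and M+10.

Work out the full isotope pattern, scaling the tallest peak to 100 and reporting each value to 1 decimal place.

Rubidium pattern (n=3): 0.37636705 : 0.43475086 : 0.16739714 : 0.02148495
Copper pattern (n=2): 0.47817225 : 0.4266555 : 0.09517225
Convolve the two distributions (both contribute in 2-u steps):
  M: 0.37636705×0.47817225 = 0.179968
  M+2: 0.37636705×0.4266555 + 0.43475086×0.47817225 = 0.368465
  M+4: 0.37636705×0.09517225 + 0.43475086×0.4266555 + 0.16739714×0.47817225 = 0.301353
  M+6: 0.43475086×0.09517225 + 0.16739714×0.4266555 + 0.02148495×0.47817225 = 0.123071
  M+8: 0.16739714×0.09517225 + 0.02148495×0.4266555 = 0.025098
  M+10: 0.02148495×0.09517225 = 0.002045
Scale to base peak (0.368465) = 100: 48.8 : 100.0 : 81.8 : 33.4 : 6.8 : 0.6

48.8 : 100.0 : 81.8 : 33.4 : 6.8 : 0.6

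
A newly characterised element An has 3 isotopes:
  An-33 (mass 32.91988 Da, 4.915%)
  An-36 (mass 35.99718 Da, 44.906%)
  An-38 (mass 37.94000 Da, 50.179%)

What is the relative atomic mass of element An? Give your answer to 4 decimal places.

Average mass = Σ (abundance × isotope mass) = 0.04915 × 32.91988 + 0.44906 × 35.99718 + 0.50179 × 37.94000
= 1.618012 + 16.164894 + 19.037913 = 36.820819 Da

36.8208 Da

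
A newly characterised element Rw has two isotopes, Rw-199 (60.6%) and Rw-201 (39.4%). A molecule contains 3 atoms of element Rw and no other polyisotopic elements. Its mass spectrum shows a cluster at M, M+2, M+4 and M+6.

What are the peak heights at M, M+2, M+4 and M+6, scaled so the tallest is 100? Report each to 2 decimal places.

The 3 Rw atoms are independent, so intensities follow the terms of (0.606 + 0.394)^3.
P(M) = 0.606^3 = 0.222545
P(M+2) = 3 × 0.606^2 × 0.394^1 = 0.434073
P(M+4) = 3 × 0.606^1 × 0.394^2 = 0.282219
P(M+6) = 0.394^3 = 0.061163
The M+2 peak is largest (0.434073); scaling to 100 gives 51.27 : 100.00 : 65.02 : 14.09.

51.27 : 100.00 : 65.02 : 14.09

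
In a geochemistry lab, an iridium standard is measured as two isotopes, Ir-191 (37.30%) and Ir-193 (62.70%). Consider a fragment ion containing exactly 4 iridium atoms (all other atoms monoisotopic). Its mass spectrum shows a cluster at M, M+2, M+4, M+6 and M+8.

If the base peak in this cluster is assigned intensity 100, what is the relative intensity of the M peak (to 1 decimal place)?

Term probabilities: M 0.0194, M+2 0.1302, M+4 0.3282, M+6 0.3678, M+8 0.1546. Base peak = M+6.
P(M+6) = C(4,3) × 0.3730^1 × 0.6270^3 = 4 × 0.3730 × 0.24649188 = 0.367766 (base)
P(M) = C(4,0) × 0.3730^4 × 0.6270^0 = 1 × 0.01935688 × 1.0000 = 0.019357
Relative intensity = 0.019357 / 0.367766 × 100 = 5.3

5.3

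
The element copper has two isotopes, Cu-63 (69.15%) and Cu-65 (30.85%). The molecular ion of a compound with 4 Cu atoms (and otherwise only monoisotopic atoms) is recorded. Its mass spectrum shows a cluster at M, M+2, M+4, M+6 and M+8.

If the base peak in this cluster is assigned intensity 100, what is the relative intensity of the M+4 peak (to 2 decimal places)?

(0.6915 + 0.3085)^4 gives M 0.2286, M+2 0.4080, M+4 0.2731, M+6 0.0812, M+8 0.0091; the largest is M+2.
P(M+2) = C(4,1) × 0.6915^3 × 0.3085^1 = 4 × 0.33065611 × 0.3085 = 0.408030 (base)
P(M+4) = C(4,2) × 0.6915^2 × 0.3085^2 = 6 × 0.47817225 × 0.09517225 = 0.273052
Relative intensity = 0.273052 / 0.408030 × 100 = 66.92

66.92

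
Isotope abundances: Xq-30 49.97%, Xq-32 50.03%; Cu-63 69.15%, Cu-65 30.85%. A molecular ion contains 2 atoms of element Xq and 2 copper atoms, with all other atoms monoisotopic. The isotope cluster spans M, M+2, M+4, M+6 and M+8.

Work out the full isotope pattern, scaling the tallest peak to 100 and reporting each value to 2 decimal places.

Element Xq pattern (n=2): 0.24970009 : 0.49999982 : 0.25030009
Copper pattern (n=2): 0.47817225 : 0.4266555 : 0.09517225
Convolve the two distributions (both contribute in 2-u steps):
  M: 0.24970009×0.47817225 = 0.119400
  M+2: 0.24970009×0.4266555 + 0.49999982×0.47817225 = 0.345622
  M+4: 0.24970009×0.09517225 + 0.49999982×0.4266555 + 0.25030009×0.47817225 = 0.356779
  M+6: 0.49999982×0.09517225 + 0.25030009×0.4266555 = 0.154378
  M+8: 0.25030009×0.09517225 = 0.023822
Scale to base peak (0.356779) = 100: 33.47 : 96.87 : 100.00 : 43.27 : 6.68

33.47 : 96.87 : 100.00 : 43.27 : 6.68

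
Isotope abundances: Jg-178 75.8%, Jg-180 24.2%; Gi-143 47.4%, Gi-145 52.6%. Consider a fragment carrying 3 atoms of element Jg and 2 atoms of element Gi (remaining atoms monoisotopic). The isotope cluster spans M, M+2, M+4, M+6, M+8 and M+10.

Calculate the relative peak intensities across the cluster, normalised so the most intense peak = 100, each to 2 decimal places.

Element Jg pattern (n=3): 0.43551951 : 0.41713346 : 0.13317454 : 0.01417249
Element Gi pattern (n=2): 0.224676 : 0.498648 : 0.276676
Convolve the two distributions (both contribute in 2-u steps):
  M: 0.43551951×0.224676 = 0.097851
  M+2: 0.43551951×0.498648 + 0.41713346×0.224676 = 0.310891
  M+4: 0.43551951×0.276676 + 0.41713346×0.498648 + 0.13317454×0.224676 = 0.358422
  M+6: 0.41713346×0.276676 + 0.13317454×0.498648 + 0.01417249×0.224676 = 0.185002
  M+8: 0.13317454×0.276676 + 0.01417249×0.498648 = 0.043913
  M+10: 0.01417249×0.276676 = 0.003921
Scale to base peak (0.358422) = 100: 27.30 : 86.74 : 100.00 : 51.62 : 12.25 : 1.09

27.30 : 86.74 : 100.00 : 51.62 : 12.25 : 1.09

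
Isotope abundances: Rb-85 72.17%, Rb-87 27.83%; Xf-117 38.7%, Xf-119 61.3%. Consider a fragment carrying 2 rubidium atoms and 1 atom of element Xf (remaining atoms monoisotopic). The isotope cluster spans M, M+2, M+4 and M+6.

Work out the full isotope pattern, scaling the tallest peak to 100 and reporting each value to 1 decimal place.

42.5 : 100.0 : 58.2 : 10.0

Rubidium pattern (n=2): 0.52085089 : 0.40169822 : 0.07745089
Element Xf pattern (n=1): 0.3870 : 0.6130
Convolve the two distributions (both contribute in 2-u steps):
  M: 0.52085089×0.3870 = 0.201569
  M+2: 0.52085089×0.6130 + 0.40169822×0.3870 = 0.474739
  M+4: 0.40169822×0.6130 + 0.07745089×0.3870 = 0.276215
  M+6: 0.07745089×0.6130 = 0.047477
Scale to base peak (0.474739) = 100: 42.5 : 100.0 : 58.2 : 10.0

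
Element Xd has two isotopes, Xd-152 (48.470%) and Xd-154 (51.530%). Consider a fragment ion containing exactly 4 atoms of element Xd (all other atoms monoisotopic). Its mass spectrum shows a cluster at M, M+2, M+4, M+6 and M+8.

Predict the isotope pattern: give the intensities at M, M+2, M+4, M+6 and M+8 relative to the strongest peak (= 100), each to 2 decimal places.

14.75 : 62.71 : 100.00 : 70.88 : 18.84

The 4 Xd atoms are independent, so intensities follow the terms of (0.48470 + 0.51530)^4.
P(M) = 0.48470^4 = 0.055194
P(M+2) = 4 × 0.48470^3 × 0.51530^1 = 0.234714
P(M+4) = 6 × 0.48470^2 × 0.51530^2 = 0.374298
P(M+6) = 4 × 0.48470^1 × 0.51530^3 = 0.265285
P(M+8) = 0.51530^4 = 0.070508
The M+4 peak is largest (0.374298); scaling to 100 gives 14.75 : 62.71 : 100.00 : 70.88 : 18.84.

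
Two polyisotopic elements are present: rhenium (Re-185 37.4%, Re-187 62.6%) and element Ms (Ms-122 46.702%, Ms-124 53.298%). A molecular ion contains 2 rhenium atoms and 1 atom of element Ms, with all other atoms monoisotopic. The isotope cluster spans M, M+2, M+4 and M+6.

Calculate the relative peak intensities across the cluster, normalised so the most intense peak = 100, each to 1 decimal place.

15.1 : 67.8 : 100.0 : 48.3

Rhenium pattern (n=2): 0.139876 : 0.468248 : 0.391876
Element Ms pattern (n=1): 0.46702 : 0.53298
Convolve the two distributions (both contribute in 2-u steps):
  M: 0.139876×0.46702 = 0.065325
  M+2: 0.139876×0.53298 + 0.468248×0.46702 = 0.293232
  M+4: 0.468248×0.53298 + 0.391876×0.46702 = 0.432581
  M+6: 0.391876×0.53298 = 0.208862
Scale to base peak (0.432581) = 100: 15.1 : 67.8 : 100.0 : 48.3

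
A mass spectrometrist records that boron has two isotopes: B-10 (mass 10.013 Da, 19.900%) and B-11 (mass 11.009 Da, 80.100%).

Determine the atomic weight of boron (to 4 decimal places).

Weight each isotope mass by its fractional abundance: 0.19900 × 10.013 + 0.80100 × 11.009
= 1.99259 + 8.81821 = 10.81080 Da

10.8108 Da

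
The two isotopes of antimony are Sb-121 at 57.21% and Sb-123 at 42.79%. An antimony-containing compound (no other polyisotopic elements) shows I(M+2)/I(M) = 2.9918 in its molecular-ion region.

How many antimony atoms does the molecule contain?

4

With n Sb atoms, P(M+2)/P(M) = C(n,1)·p^(n−1)q / p^n = n·q/p = n · 0.4279/0.5721.
n = 2.9918 × 0.5721/0.4279 = 4.00 ≈ 4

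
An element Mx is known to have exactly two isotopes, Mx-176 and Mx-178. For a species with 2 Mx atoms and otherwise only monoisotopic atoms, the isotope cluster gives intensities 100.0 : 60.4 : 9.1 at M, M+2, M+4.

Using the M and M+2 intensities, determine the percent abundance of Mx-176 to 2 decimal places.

Write p for the Mx-176 fraction. I(M+2)/I(M) = [C(2,1)·p^1·(1−p)] / p^2 = 2·(1−p)/p = 60.4/100.0 = 0.6040
(1−p)/p = 0.6040/2 = 0.3020  ⇒  p = 1/(1 + 0.3020) = 0.7680
Mx-176: 76.80%, Mx-178: 23.20%.

76.80%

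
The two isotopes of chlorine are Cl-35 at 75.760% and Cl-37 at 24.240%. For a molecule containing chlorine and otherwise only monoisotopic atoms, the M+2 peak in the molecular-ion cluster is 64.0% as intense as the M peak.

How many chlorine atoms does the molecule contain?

For n independent Cl atoms, I(M+2)/I(M) = n · (abundance Cl-37) / (abundance Cl-35) = n · 0.24240/0.75760.
n = 0.640 × 0.75760/0.24240 = 2.00 ≈ 2

2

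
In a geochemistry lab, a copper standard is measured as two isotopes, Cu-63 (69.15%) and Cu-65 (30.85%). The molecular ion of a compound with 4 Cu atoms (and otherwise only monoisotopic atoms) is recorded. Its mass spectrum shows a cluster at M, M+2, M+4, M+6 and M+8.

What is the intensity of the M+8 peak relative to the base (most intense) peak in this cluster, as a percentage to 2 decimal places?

(0.6915 + 0.3085)^4 gives M 0.2286, M+2 0.4080, M+4 0.2731, M+6 0.0812, M+8 0.0091; the largest is M+2.
P(M+2) = C(4,1) × 0.6915^3 × 0.3085^1 = 4 × 0.33065611 × 0.3085 = 0.408030 (base)
P(M+8) = C(4,4) × 0.6915^0 × 0.3085^4 = 1 × 1.0000 × 0.00905776 = 0.009058
Relative intensity = 0.009058 / 0.408030 × 100 = 2.22

2.22%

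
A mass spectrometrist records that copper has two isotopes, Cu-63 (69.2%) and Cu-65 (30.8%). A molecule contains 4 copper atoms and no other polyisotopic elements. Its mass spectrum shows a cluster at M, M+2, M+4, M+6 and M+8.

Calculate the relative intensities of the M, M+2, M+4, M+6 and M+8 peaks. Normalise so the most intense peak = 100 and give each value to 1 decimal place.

Expanding (0.692 + 0.308)^4:
P(M) = 0.692^4 = 0.229311
P(M+2) = 4 × 0.692^3 × 0.308^1 = 0.408253
P(M+4) = 6 × 0.692^2 × 0.308^2 = 0.272562
P(M+6) = 4 × 0.692^1 × 0.308^3 = 0.080876
P(M+8) = 0.308^4 = 0.008999
The M+2 peak is largest (0.408253); scaling to 100 gives 56.2 : 100.0 : 66.8 : 19.8 : 2.2.

56.2 : 100.0 : 66.8 : 19.8 : 2.2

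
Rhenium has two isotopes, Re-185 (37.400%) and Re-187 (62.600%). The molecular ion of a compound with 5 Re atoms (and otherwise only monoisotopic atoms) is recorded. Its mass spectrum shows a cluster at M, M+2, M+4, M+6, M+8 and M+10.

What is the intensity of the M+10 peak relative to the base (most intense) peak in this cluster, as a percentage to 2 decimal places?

28.02%

Binomial terms of (0.37400 + 0.62600)^5: M 0.0073, M+2 0.0612, M+4 0.2050, M+6 0.3431, M+8 0.2872, M+10 0.0961 → M+6 is the base peak.
P(M+6) = C(5,3) × 0.37400^2 × 0.62600^3 = 10 × 0.139876 × 0.24531438 = 0.343136 (base)
P(M+10) = C(5,5) × 0.37400^0 × 0.62600^5 = 1 × 1.0000 × 0.09613282 = 0.096133
Relative intensity = 0.096133 / 0.343136 × 100 = 28.02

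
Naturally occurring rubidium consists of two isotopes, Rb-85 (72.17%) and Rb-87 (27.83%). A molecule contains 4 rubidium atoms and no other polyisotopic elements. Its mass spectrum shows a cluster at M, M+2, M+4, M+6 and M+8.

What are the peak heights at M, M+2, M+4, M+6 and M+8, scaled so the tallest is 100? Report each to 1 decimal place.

Each Rb atom is independently Rb-85 (p = 0.7217) or Rb-87 (q = 0.2783); the cluster is the binomial expansion (p + q)^4.
P(M) = 0.7217^4 = 0.271286
P(M+2) = 4 × 0.7217^3 × 0.2783^1 = 0.418450
P(M+4) = 6 × 0.7217^2 × 0.2783^2 = 0.242042
P(M+6) = 4 × 0.7217^1 × 0.2783^3 = 0.062224
P(M+8) = 0.2783^4 = 0.005999
The M+2 peak is largest (0.418450); scaling to 100 gives 64.8 : 100.0 : 57.8 : 14.9 : 1.4.

64.8 : 100.0 : 57.8 : 14.9 : 1.4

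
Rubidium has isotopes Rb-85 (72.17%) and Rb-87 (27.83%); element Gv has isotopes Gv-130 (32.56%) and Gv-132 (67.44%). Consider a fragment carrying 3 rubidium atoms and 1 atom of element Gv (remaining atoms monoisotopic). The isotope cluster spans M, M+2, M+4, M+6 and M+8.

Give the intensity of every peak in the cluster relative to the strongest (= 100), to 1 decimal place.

31.0 : 100.0 : 88.0 : 30.4 : 3.7

Rubidium pattern (n=3): 0.37589809 : 0.43485841 : 0.16768892 : 0.02155458
Element Gv pattern (n=1): 0.3256 : 0.6744
Convolve the two distributions (both contribute in 2-u steps):
  M: 0.37589809×0.3256 = 0.122392
  M+2: 0.37589809×0.6744 + 0.43485841×0.3256 = 0.395096
  M+4: 0.43485841×0.6744 + 0.16768892×0.3256 = 0.347868
  M+6: 0.16768892×0.6744 + 0.02155458×0.3256 = 0.120108
  M+8: 0.02155458×0.6744 = 0.014536
Scale to base peak (0.395096) = 100: 31.0 : 100.0 : 88.0 : 30.4 : 3.7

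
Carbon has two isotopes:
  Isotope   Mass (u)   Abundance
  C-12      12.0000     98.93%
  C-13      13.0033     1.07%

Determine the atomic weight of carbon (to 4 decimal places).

Ar = Σ fᵢ·mᵢ = 0.9893 × 12.0000 + 0.0107 × 13.0033
= 11.87160 + 0.13914 = 12.01074 u

12.0107 u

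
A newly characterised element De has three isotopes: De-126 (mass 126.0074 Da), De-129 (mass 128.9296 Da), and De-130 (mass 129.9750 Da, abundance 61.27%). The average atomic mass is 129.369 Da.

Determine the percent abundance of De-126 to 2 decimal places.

The remaining 38.73% is split between De-126 (fraction x) and De-129 (fraction 0.3873 − x).
Substituting: 126.0074x + 128.9296(0.3873 − x) = 49.7333175
(126.0074 − 128.9296)x = -0.20111658  ⇒  x = 0.06882, y = 0.31848
De-126: 6.88%, De-129: 31.85%.

6.88%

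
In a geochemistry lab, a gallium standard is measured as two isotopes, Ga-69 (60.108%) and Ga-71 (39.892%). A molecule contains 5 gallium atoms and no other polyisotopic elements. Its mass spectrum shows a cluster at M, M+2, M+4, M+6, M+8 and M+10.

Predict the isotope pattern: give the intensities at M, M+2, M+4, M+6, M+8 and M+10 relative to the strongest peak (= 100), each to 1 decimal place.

Expanding (0.60108 + 0.39892)^5:
P(M) = 0.60108^5 = 0.078462
P(M+2) = 5 × 0.60108^4 × 0.39892^1 = 0.260366
P(M+4) = 10 × 0.60108^3 × 0.39892^2 = 0.345596
P(M+6) = 10 × 0.60108^2 × 0.39892^3 = 0.229362
P(M+8) = 5 × 0.60108^1 × 0.39892^4 = 0.076111
P(M+10) = 0.39892^5 = 0.010103
The M+4 peak is largest (0.345596); scaling to 100 gives 22.7 : 75.3 : 100.0 : 66.4 : 22.0 : 2.9.

22.7 : 75.3 : 100.0 : 66.4 : 22.0 : 2.9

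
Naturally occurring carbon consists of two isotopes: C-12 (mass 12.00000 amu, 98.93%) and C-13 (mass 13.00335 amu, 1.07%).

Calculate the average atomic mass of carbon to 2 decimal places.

12.01 amu

The abundance-weighted mean is 0.9893 × 12.00000 + 0.0107 × 13.00335
= 11.871600 + 0.139136 = 12.010736 amu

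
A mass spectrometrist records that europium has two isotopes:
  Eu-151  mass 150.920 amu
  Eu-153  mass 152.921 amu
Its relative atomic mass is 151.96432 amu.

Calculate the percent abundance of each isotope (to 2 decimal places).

Eu-151: 47.81%, Eu-153: 52.19%

Let x be the fractional abundance of Eu-151; then Eu-153 has abundance 1 − x.
150.920·x + 152.921·(1 − x) = 151.96432
(150.920 − 152.921)·x = 151.96432 − 152.921
x = -0.95668 / -2.001 = 0.47810 → 47.81% Eu-151, 52.19% Eu-153.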